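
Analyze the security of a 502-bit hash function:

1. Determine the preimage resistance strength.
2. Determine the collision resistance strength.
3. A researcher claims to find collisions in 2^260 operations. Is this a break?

Step 1: Preimage resistance requires brute-force of 2^502 operations.
Step 2: Collision resistance (birthday bound) = 2^(502/2) = 2^251.
Step 3: The claimed attack costs 2^260 operations.
Step 4: Since 2^260 >= 2^251, the claimed attack is no faster than the generic birthday attack, so this does not break collision resistance.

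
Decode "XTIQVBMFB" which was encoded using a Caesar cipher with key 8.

Step 1: Reverse the shift by subtracting 8 from each letter position.
  X (position 23) -> position (23-8) mod 26 = 15 -> P
  T (position 19) -> position (19-8) mod 26 = 11 -> L
  I (position 8) -> position (8-8) mod 26 = 0 -> A
  Q (position 16) -> position (16-8) mod 26 = 8 -> I
  V (position 21) -> position (21-8) mod 26 = 13 -> N
  B (position 1) -> position (1-8) mod 26 = 19 -> T
  M (position 12) -> position (12-8) mod 26 = 4 -> E
  F (position 5) -> position (5-8) mod 26 = 23 -> X
  B (position 1) -> position (1-8) mod 26 = 19 -> T
Decrypted message: PLAINTEXT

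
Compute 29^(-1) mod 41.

Step 1: We need x such that 29 * x = 1 (mod 41).
Step 2: Using the extended Euclidean algorithm or trial:
  29 * 17 = 493 = 12 * 41 + 1.
Step 3: Since 493 mod 41 = 1, the inverse is x = 17.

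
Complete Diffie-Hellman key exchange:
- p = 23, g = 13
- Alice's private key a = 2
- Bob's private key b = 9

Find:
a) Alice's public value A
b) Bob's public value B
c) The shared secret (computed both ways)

Step 1: A = g^a mod p = 13^2 mod 23 = 8.
Step 2: B = g^b mod p = 13^9 mod 23 = 3.
Step 3: Alice computes s = B^a mod p = 3^2 mod 23 = 9.
Step 4: Bob computes s = A^b mod p = 8^9 mod 23 = 9.
Both sides agree: shared secret = 9.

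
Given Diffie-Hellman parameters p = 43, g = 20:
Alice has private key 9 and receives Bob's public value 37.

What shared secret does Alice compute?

Step 1: s = B^a mod p = 37^9 mod 43.
  37^1 mod 43 = 37
  37^2 mod 43 = (37 * 37) mod 43 = 36
  37^3 mod 43 = (36 * 37) mod 43 = 42
  37^4 mod 43 = (42 * 37) mod 43 = 6
  37^5 mod 43 = (6 * 37) mod 43 = 7
  37^6 mod 43 = (7 * 37) mod 43 = 1
  37^7 mod 43 = (1 * 37) mod 43 = 37
  37^8 mod 43 = (37 * 37) mod 43 = 36
  37^9 mod 43 = (36 * 37) mod 43 = 42
Result: shared secret = 42.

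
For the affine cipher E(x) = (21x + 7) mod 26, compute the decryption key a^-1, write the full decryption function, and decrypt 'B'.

Step 1: Find a^-1, the modular inverse of 21 mod 26.
Step 2: We need 21 * a^-1 = 1 (mod 26).
Step 3: 21 * 5 = 105 = 4 * 26 + 1, so a^-1 = 5.
Step 4: D(y) = 5(y - 7) mod 26.
Step 5: Apply to 'B' (y = 1): D(1) = 5 * (1 - 7) mod 26 = 5 * -6 mod 26 = 22 -> 'W'.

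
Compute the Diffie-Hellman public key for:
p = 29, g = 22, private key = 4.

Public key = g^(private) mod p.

Step 1: A = g^a mod p = 22^4 mod 29.
  22^1 mod 29 = 22
  22^2 mod 29 = (22 * 22) mod 29 = 20
  22^3 mod 29 = (20 * 22) mod 29 = 5
  22^4 mod 29 = (5 * 22) mod 29 = 23
Result: A = 23.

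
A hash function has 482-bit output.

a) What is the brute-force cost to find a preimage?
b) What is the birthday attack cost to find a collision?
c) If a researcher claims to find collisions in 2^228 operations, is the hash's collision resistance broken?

Step 1: Preimage resistance requires brute-force of 2^482 operations.
Step 2: Collision resistance (birthday bound) = 2^(482/2) = 2^241.
Step 3: The claimed attack costs 2^228 operations.
Step 4: Since 2^228 < 2^241, the claimed attack beats the generic birthday bound, so collision resistance is broken.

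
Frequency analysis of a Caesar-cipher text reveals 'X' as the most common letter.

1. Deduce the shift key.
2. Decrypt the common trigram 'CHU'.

Step 1: In English, 'E' is the most frequent letter (12.7%).
Step 2: The most frequent ciphertext letter is 'X' (position 23).
Step 3: Shift = (23 - 4) mod 26 = 19.
Step 4: Decrypt 'CHU' by shifting back 19:
  C -> J
  H -> O
  U -> B
Step 5: 'CHU' decrypts to 'JOB'.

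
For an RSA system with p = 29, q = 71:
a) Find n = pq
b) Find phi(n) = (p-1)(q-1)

Step 1: n = p * q = 29 * 71 = 2059.
Step 2: phi(n) = (p-1)(q-1) = 28 * 70 = 1960.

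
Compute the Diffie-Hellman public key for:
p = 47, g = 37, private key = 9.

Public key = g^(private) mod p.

Step 1: A = g^a mod p = 37^9 mod 47.
  37^1 mod 47 = 37
  37^2 mod 47 = (37 * 37) mod 47 = 6
  37^3 mod 47 = (6 * 37) mod 47 = 34
  37^4 mod 47 = (34 * 37) mod 47 = 36
  37^5 mod 47 = (36 * 37) mod 47 = 16
  37^6 mod 47 = (16 * 37) mod 47 = 28
  37^7 mod 47 = (28 * 37) mod 47 = 2
  37^8 mod 47 = (2 * 37) mod 47 = 27
  37^9 mod 47 = (27 * 37) mod 47 = 12
Result: A = 12.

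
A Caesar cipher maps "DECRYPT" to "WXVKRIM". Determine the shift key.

Step 1: Compare first letters: D (position 3) -> W (position 22).
Step 2: Shift = (22 - 3) mod 26 = 19.
The shift value is 19.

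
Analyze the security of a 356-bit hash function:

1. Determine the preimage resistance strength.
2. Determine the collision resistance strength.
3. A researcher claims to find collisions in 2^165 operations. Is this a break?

Step 1: Preimage resistance requires brute-force of 2^356 operations.
Step 2: Collision resistance (birthday bound) = 2^(356/2) = 2^178.
Step 3: The claimed attack costs 2^165 operations.
Step 4: Since 2^165 < 2^178, the claimed attack beats the generic birthday bound, so collision resistance is broken.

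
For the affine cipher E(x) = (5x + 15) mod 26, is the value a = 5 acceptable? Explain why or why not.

Step 1: Compute gcd(5, 26).
Step 2: gcd(5, 26) = 1.
Since gcd = 1, 5 is coprime with 26, so it is a valid key.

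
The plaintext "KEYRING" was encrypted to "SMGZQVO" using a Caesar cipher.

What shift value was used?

Step 1: Compare first letters: K (position 10) -> S (position 18).
Step 2: Shift = (18 - 10) mod 26 = 8.
The shift value is 8.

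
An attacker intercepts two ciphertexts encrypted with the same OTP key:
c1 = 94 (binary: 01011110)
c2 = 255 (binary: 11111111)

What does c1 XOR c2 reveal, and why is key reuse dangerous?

Step 1: c1 XOR c2 = (m1 XOR k) XOR (m2 XOR k).
Step 2: By XOR associativity/commutativity: = m1 XOR m2 XOR k XOR k = m1 XOR m2.
Step 3: 01011110 XOR 11111111 = 10100001 = 161.
Step 4: The key cancels out! An attacker learns m1 XOR m2 = 161, revealing the relationship between plaintexts.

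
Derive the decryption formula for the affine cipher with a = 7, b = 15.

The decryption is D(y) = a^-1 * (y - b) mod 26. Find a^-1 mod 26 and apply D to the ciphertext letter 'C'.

Step 1: Find a^-1, the modular inverse of 7 mod 26.
Step 2: We need 7 * a^-1 = 1 (mod 26).
Step 3: 7 * 15 = 105 = 4 * 26 + 1, so a^-1 = 15.
Step 4: D(y) = 15(y - 15) mod 26.
Step 5: Apply to 'C' (y = 2): D(2) = 15 * (2 - 15) mod 26 = 15 * -13 mod 26 = 13 -> 'N'.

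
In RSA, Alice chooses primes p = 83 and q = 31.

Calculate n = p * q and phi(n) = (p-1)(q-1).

Step 1: n = p * q = 83 * 31 = 2573.
Step 2: phi(n) = (p-1)(q-1) = 82 * 30 = 2460.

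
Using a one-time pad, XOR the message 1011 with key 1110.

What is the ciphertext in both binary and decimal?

Step 1: Write out the XOR operation bit by bit:
  Message: 1011
  Key:     1110
  XOR:     0101
Step 2: Convert to decimal: 0101 = 5.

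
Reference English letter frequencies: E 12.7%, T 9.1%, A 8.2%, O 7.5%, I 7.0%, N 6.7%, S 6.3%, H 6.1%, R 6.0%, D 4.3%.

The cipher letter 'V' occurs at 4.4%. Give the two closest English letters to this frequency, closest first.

Step 1: Observed frequency of 'V' is 4.4%.
Step 2: Compute distances to each reference frequency and sort:
  D (4.3%): difference = 0.1% <-- BEST
  R (6.0%): difference = 1.6% <-- RUNNER-UP
  H (6.1%): difference = 1.7%
  S (6.3%): difference = 1.9%
  N (6.7%): difference = 2.3%
Step 3: Most likely is 'D' (4.3%, diff 0.1%); second most likely is 'R' (6.0%, diff 1.6%).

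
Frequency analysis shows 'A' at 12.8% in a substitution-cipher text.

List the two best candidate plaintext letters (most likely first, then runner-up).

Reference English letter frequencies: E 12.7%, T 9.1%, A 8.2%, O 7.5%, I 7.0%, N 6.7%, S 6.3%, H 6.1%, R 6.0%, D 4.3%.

Step 1: Observed frequency of 'A' is 12.8%.
Step 2: Compute distances to each reference frequency and sort:
  E (12.7%): difference = 0.1% <-- BEST
  T (9.1%): difference = 3.7% <-- RUNNER-UP
  A (8.2%): difference = 4.6%
  O (7.5%): difference = 5.3%
  I (7.0%): difference = 5.8%
Step 3: Most likely is 'E' (12.7%, diff 0.1%); second most likely is 'T' (9.1%, diff 3.7%).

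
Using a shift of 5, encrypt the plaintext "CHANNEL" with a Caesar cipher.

Step 1: For each letter, shift forward by 5 positions (mod 26).
  C (position 2) -> position (2+5) mod 26 = 7 -> H
  H (position 7) -> position (7+5) mod 26 = 12 -> M
  A (position 0) -> position (0+5) mod 26 = 5 -> F
  N (position 13) -> position (13+5) mod 26 = 18 -> S
  N (position 13) -> position (13+5) mod 26 = 18 -> S
  E (position 4) -> position (4+5) mod 26 = 9 -> J
  L (position 11) -> position (11+5) mod 26 = 16 -> Q
Result: HMFSSJQ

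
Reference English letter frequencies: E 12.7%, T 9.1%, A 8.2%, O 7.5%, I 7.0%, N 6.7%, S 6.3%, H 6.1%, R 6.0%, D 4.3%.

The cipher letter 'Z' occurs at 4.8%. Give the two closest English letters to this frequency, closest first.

Step 1: Observed frequency of 'Z' is 4.8%.
Step 2: Compute distances to each reference frequency and sort:
  D (4.3%): difference = 0.5% <-- BEST
  R (6.0%): difference = 1.2% <-- RUNNER-UP
  H (6.1%): difference = 1.3%
  S (6.3%): difference = 1.5%
  N (6.7%): difference = 1.9%
Step 3: Most likely is 'D' (4.3%, diff 0.5%); second most likely is 'R' (6.0%, diff 1.2%).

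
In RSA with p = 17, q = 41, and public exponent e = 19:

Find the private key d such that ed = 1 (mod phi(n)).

Step 1: n = 17 * 41 = 697.
Step 2: phi(n) = 16 * 40 = 640.
Step 3: Find d such that 19 * d = 1 (mod 640).
Step 4: d = 19^(-1) mod 640 = 539.
Verification: 19 * 539 = 10241 = 16 * 640 + 1.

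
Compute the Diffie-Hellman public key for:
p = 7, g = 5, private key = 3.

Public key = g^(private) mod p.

Step 1: A = g^a mod p = 5^3 mod 7.
  5^1 mod 7 = 5
  5^2 mod 7 = (5 * 5) mod 7 = 4
  5^3 mod 7 = (4 * 5) mod 7 = 6
Result: A = 6.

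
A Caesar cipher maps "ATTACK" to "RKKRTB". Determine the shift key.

Step 1: Compare first letters: A (position 0) -> R (position 17).
Step 2: Shift = (17 - 0) mod 26 = 17.
The shift value is 17.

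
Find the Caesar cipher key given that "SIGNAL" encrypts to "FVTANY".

Step 1: Compare first letters: S (position 18) -> F (position 5).
Step 2: Shift = (5 - 18) mod 26 = 13.
The shift value is 13.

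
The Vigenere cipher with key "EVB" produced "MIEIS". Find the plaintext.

Step 1: Extend key: EVBEV
Step 2: Decrypt each letter (c - k) mod 26:
  M(12) - E(4) = (12-4) mod 26 = 8 = I
  I(8) - V(21) = (8-21) mod 26 = 13 = N
  E(4) - B(1) = (4-1) mod 26 = 3 = D
  I(8) - E(4) = (8-4) mod 26 = 4 = E
  S(18) - V(21) = (18-21) mod 26 = 23 = X
Plaintext: INDEX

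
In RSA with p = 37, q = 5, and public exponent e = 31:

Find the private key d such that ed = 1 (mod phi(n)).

Step 1: n = 37 * 5 = 185.
Step 2: phi(n) = 36 * 4 = 144.
Step 3: Find d such that 31 * d = 1 (mod 144).
Step 4: d = 31^(-1) mod 144 = 79.
Verification: 31 * 79 = 2449 = 17 * 144 + 1.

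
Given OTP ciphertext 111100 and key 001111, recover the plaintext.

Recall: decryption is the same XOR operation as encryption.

Step 1: XOR ciphertext with key:
  Ciphertext: 111100
  Key:        001111
  XOR:        110011
Step 2: Plaintext = 110011 = 51 in decimal.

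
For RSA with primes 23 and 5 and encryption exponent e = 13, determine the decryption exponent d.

Step 1: n = 23 * 5 = 115.
Step 2: phi(n) = 22 * 4 = 88.
Step 3: Find d such that 13 * d = 1 (mod 88).
Step 4: d = 13^(-1) mod 88 = 61.
Verification: 13 * 61 = 793 = 9 * 88 + 1.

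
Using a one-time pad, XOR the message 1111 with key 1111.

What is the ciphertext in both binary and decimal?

Step 1: Write out the XOR operation bit by bit:
  Message: 1111
  Key:     1111
  XOR:     0000
Step 2: Convert to decimal: 0000 = 0.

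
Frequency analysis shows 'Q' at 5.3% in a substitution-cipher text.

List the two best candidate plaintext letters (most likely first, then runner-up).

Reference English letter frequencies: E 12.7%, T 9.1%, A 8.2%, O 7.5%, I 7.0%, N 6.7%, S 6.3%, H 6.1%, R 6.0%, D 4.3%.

Step 1: Observed frequency of 'Q' is 5.3%.
Step 2: Compute distances to each reference frequency and sort:
  R (6.0%): difference = 0.7% <-- BEST
  H (6.1%): difference = 0.8% <-- RUNNER-UP
  S (6.3%): difference = 1.0%
  D (4.3%): difference = 1.0%
  N (6.7%): difference = 1.4%
Step 3: Most likely is 'R' (6.0%, diff 0.7%); second most likely is 'H' (6.1%, diff 0.8%).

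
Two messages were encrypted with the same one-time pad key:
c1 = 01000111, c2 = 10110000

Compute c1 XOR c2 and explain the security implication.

Step 1: c1 XOR c2 = (m1 XOR k) XOR (m2 XOR k).
Step 2: By XOR associativity/commutativity: = m1 XOR m2 XOR k XOR k = m1 XOR m2.
Step 3: 01000111 XOR 10110000 = 11110111 = 247.
Step 4: The key cancels out! An attacker learns m1 XOR m2 = 247, revealing the relationship between plaintexts.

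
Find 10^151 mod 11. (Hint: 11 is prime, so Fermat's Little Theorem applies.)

Step 1: Since 11 is prime, by Fermat's Little Theorem: 10^10 = 1 (mod 11).
Step 2: Reduce exponent: 151 mod 10 = 1.
Step 3: So 10^151 = 10^1 (mod 11).
Step 4: 10^1 mod 11 = 10.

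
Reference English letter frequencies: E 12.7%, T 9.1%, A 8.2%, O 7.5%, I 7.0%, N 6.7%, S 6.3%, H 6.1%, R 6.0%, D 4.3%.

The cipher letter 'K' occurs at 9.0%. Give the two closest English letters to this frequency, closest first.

Step 1: Observed frequency of 'K' is 9.0%.
Step 2: Compute distances to each reference frequency and sort:
  T (9.1%): difference = 0.1% <-- BEST
  A (8.2%): difference = 0.8% <-- RUNNER-UP
  O (7.5%): difference = 1.5%
  I (7.0%): difference = 2.0%
  N (6.7%): difference = 2.3%
Step 3: Most likely is 'T' (9.1%, diff 0.1%); second most likely is 'A' (8.2%, diff 0.8%).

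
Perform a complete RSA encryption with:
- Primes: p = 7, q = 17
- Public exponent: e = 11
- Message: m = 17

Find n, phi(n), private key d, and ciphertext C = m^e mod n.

Step 1: n = 7 * 17 = 119.
Step 2: phi(n) = (7-1)(17-1) = 6 * 16 = 96.
Step 3: Find d = 11^(-1) mod 96 = 35.
  Verify: 11 * 35 = 385 = 1 (mod 96).
Step 4: C = 17^11 mod 119 = 68.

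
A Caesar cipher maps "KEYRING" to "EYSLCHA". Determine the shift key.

Step 1: Compare first letters: K (position 10) -> E (position 4).
Step 2: Shift = (4 - 10) mod 26 = 20.
The shift value is 20.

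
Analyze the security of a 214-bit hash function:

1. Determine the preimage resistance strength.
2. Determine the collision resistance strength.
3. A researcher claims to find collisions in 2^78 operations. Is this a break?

Step 1: Preimage resistance requires brute-force of 2^214 operations.
Step 2: Collision resistance (birthday bound) = 2^(214/2) = 2^107.
Step 3: The claimed attack costs 2^78 operations.
Step 4: Since 2^78 < 2^107, the claimed attack beats the generic birthday bound, so collision resistance is broken.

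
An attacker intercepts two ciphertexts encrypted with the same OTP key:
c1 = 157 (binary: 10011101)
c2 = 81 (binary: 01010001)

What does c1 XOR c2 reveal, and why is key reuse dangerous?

Step 1: c1 XOR c2 = (m1 XOR k) XOR (m2 XOR k).
Step 2: By XOR associativity/commutativity: = m1 XOR m2 XOR k XOR k = m1 XOR m2.
Step 3: 10011101 XOR 01010001 = 11001100 = 204.
Step 4: The key cancels out! An attacker learns m1 XOR m2 = 204, revealing the relationship between plaintexts.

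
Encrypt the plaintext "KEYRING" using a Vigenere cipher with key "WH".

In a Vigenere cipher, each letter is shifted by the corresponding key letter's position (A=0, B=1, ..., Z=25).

Step 1: Repeat key to match plaintext length:
  Plaintext: KEYRING
  Key:       WHWHWHW
Step 2: Encrypt each letter:
  K(10) + W(22) = (10+22) mod 26 = 6 = G
  E(4) + H(7) = (4+7) mod 26 = 11 = L
  Y(24) + W(22) = (24+22) mod 26 = 20 = U
  R(17) + H(7) = (17+7) mod 26 = 24 = Y
  I(8) + W(22) = (8+22) mod 26 = 4 = E
  N(13) + H(7) = (13+7) mod 26 = 20 = U
  G(6) + W(22) = (6+22) mod 26 = 2 = C
Ciphertext: GLUYEUC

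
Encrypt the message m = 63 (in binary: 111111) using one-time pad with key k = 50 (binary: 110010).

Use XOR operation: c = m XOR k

Step 1: Write out the XOR operation bit by bit:
  Message: 111111
  Key:     110010
  XOR:     001101
Step 2: Convert to decimal: 001101 = 13.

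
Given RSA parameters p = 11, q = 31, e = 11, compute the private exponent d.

Step 1: n = 11 * 31 = 341.
Step 2: phi(n) = 10 * 30 = 300.
Step 3: Find d such that 11 * d = 1 (mod 300).
Step 4: d = 11^(-1) mod 300 = 191.
Verification: 11 * 191 = 2101 = 7 * 300 + 1.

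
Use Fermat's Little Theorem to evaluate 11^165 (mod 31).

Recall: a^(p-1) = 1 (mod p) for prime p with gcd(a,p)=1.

Step 1: Since 31 is prime, by Fermat's Little Theorem: 11^30 = 1 (mod 31).
Step 2: Reduce exponent: 165 mod 30 = 15.
Step 3: So 11^165 = 11^15 (mod 31).
Step 4: 11^15 mod 31 = 30.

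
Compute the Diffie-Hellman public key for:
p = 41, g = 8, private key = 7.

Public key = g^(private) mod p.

Step 1: A = g^a mod p = 8^7 mod 41.
  8^1 mod 41 = 8
  8^2 mod 41 = (8 * 8) mod 41 = 23
  8^3 mod 41 = (23 * 8) mod 41 = 20
  8^4 mod 41 = (20 * 8) mod 41 = 37
  8^5 mod 41 = (37 * 8) mod 41 = 9
  8^6 mod 41 = (9 * 8) mod 41 = 31
  8^7 mod 41 = (31 * 8) mod 41 = 2
Result: A = 2.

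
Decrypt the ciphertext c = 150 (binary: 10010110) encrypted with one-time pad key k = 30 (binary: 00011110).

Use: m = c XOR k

Step 1: XOR ciphertext with key:
  Ciphertext: 10010110
  Key:        00011110
  XOR:        10001000
Step 2: Plaintext = 10001000 = 136 in decimal.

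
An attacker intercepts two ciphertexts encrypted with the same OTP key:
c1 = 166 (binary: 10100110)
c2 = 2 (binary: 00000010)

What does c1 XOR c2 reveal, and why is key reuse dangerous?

Step 1: c1 XOR c2 = (m1 XOR k) XOR (m2 XOR k).
Step 2: By XOR associativity/commutativity: = m1 XOR m2 XOR k XOR k = m1 XOR m2.
Step 3: 10100110 XOR 00000010 = 10100100 = 164.
Step 4: The key cancels out! An attacker learns m1 XOR m2 = 164, revealing the relationship between plaintexts.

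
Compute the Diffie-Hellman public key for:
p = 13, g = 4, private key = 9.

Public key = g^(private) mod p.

Step 1: A = g^a mod p = 4^9 mod 13.
  4^1 mod 13 = 4
  4^2 mod 13 = (4 * 4) mod 13 = 3
  4^3 mod 13 = (3 * 4) mod 13 = 12
  4^4 mod 13 = (12 * 4) mod 13 = 9
  4^5 mod 13 = (9 * 4) mod 13 = 10
  4^6 mod 13 = (10 * 4) mod 13 = 1
  4^7 mod 13 = (1 * 4) mod 13 = 4
  4^8 mod 13 = (4 * 4) mod 13 = 3
  4^9 mod 13 = (3 * 4) mod 13 = 12
Result: A = 12.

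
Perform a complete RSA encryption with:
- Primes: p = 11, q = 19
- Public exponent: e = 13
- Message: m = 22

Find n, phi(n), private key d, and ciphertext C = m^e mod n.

Step 1: n = 11 * 19 = 209.
Step 2: phi(n) = (11-1)(19-1) = 10 * 18 = 180.
Step 3: Find d = 13^(-1) mod 180 = 97.
  Verify: 13 * 97 = 1261 = 1 (mod 180).
Step 4: C = 22^13 mod 209 = 33.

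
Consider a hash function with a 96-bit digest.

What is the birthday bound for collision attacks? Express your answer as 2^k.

Step 1: The birthday paradox gives collision probability ~50% after sqrt(2^n) = 2^(n/2) hashes.
Step 2: For 96-bit output: 2^(96/2) = 2^48.
Step 3: Approximately 2^48 hash computations needed.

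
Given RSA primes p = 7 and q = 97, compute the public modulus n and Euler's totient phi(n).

Step 1: n = p * q = 7 * 97 = 679.
Step 2: phi(n) = (p-1)(q-1) = 6 * 96 = 576.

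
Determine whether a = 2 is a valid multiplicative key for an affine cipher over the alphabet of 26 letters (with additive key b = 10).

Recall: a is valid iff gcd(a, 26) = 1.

Step 1: Compute gcd(2, 26).
Step 2: gcd(2, 26) = 2.
Since gcd = 2 != 1, 2 shares a common factor with 26, so it cannot be used.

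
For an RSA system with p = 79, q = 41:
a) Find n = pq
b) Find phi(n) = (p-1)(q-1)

Step 1: n = p * q = 79 * 41 = 3239.
Step 2: phi(n) = (p-1)(q-1) = 78 * 40 = 3120.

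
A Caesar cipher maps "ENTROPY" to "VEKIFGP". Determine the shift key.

Step 1: Compare first letters: E (position 4) -> V (position 21).
Step 2: Shift = (21 - 4) mod 26 = 17.
The shift value is 17.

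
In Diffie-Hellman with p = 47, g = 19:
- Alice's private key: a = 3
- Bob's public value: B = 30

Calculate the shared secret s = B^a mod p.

Step 1: s = B^a mod p = 30^3 mod 47.
  30^1 mod 47 = 30
  30^2 mod 47 = (30 * 30) mod 47 = 7
  30^3 mod 47 = (7 * 30) mod 47 = 22
Result: shared secret = 22.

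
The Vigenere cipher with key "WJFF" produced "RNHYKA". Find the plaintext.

Step 1: Extend key: WJFFWJ
Step 2: Decrypt each letter (c - k) mod 26:
  R(17) - W(22) = (17-22) mod 26 = 21 = V
  N(13) - J(9) = (13-9) mod 26 = 4 = E
  H(7) - F(5) = (7-5) mod 26 = 2 = C
  Y(24) - F(5) = (24-5) mod 26 = 19 = T
  K(10) - W(22) = (10-22) mod 26 = 14 = O
  A(0) - J(9) = (0-9) mod 26 = 17 = R
Plaintext: VECTOR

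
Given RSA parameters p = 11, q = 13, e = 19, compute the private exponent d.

Step 1: n = 11 * 13 = 143.
Step 2: phi(n) = 10 * 12 = 120.
Step 3: Find d such that 19 * d = 1 (mod 120).
Step 4: d = 19^(-1) mod 120 = 19.
Verification: 19 * 19 = 361 = 3 * 120 + 1.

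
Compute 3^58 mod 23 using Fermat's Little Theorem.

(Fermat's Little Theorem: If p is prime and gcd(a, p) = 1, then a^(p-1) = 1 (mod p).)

Step 1: Since 23 is prime, by Fermat's Little Theorem: 3^22 = 1 (mod 23).
Step 2: Reduce exponent: 58 mod 22 = 14.
Step 3: So 3^58 = 3^14 (mod 23).
Step 4: 3^14 mod 23 = 4.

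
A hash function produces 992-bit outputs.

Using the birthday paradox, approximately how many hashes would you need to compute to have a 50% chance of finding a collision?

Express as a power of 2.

Step 1: The birthday paradox gives collision probability ~50% after sqrt(2^n) = 2^(n/2) hashes.
Step 2: For 992-bit output: 2^(992/2) = 2^496.
Step 3: Approximately 2^496 hash computations needed.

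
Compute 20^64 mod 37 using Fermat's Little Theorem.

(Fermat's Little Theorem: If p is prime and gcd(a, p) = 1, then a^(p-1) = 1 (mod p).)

Step 1: Since 37 is prime, by Fermat's Little Theorem: 20^36 = 1 (mod 37).
Step 2: Reduce exponent: 64 mod 36 = 28.
Step 3: So 20^64 = 20^28 (mod 37).
Step 4: 20^28 mod 37 = 9.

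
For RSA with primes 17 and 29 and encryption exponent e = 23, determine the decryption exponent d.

Step 1: n = 17 * 29 = 493.
Step 2: phi(n) = 16 * 28 = 448.
Step 3: Find d such that 23 * d = 1 (mod 448).
Step 4: d = 23^(-1) mod 448 = 39.
Verification: 23 * 39 = 897 = 2 * 448 + 1.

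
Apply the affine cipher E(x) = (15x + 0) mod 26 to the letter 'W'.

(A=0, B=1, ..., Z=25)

Step 1: Convert 'W' to number: x = 22.
Step 2: E(22) = (15 * 22 + 0) mod 26 = 330 mod 26 = 18.
Step 3: Convert 18 back to letter: S.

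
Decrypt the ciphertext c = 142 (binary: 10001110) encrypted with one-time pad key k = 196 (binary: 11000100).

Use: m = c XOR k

Step 1: XOR ciphertext with key:
  Ciphertext: 10001110
  Key:        11000100
  XOR:        01001010
Step 2: Plaintext = 01001010 = 74 in decimal.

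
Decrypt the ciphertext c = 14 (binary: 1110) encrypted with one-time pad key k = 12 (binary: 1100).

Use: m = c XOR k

Step 1: XOR ciphertext with key:
  Ciphertext: 1110
  Key:        1100
  XOR:        0010
Step 2: Plaintext = 0010 = 2 in decimal.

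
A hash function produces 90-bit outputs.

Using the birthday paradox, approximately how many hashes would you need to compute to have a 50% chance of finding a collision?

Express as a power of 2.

Step 1: The birthday paradox gives collision probability ~50% after sqrt(2^n) = 2^(n/2) hashes.
Step 2: For 90-bit output: 2^(90/2) = 2^45.
Step 3: Approximately 2^45 hash computations needed.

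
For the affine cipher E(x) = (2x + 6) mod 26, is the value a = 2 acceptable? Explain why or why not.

Step 1: Compute gcd(2, 26).
Step 2: gcd(2, 26) = 2.
Since gcd = 2 != 1, 2 shares a common factor with 26, so it cannot be used.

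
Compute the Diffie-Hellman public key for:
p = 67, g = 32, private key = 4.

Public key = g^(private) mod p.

Step 1: A = g^a mod p = 32^4 mod 67.
  32^1 mod 67 = 32
  32^2 mod 67 = (32 * 32) mod 67 = 19
  32^3 mod 67 = (19 * 32) mod 67 = 5
  32^4 mod 67 = (5 * 32) mod 67 = 26
Result: A = 26.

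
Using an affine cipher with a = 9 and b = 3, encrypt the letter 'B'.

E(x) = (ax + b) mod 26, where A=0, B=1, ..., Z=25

Step 1: Convert 'B' to number: x = 1.
Step 2: E(1) = (9 * 1 + 3) mod 26 = 12 mod 26 = 12.
Step 3: Convert 12 back to letter: M.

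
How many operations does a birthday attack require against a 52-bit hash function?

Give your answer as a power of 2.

Step 1: The birthday paradox gives collision probability ~50% after sqrt(2^n) = 2^(n/2) hashes.
Step 2: For 52-bit output: 2^(52/2) = 2^26.
Step 3: Approximately 2^26 hash computations needed.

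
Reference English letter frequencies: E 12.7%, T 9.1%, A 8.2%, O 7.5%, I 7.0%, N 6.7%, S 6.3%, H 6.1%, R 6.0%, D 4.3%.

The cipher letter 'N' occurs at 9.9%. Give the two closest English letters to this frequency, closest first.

Step 1: Observed frequency of 'N' is 9.9%.
Step 2: Compute distances to each reference frequency and sort:
  T (9.1%): difference = 0.8% <-- BEST
  A (8.2%): difference = 1.7% <-- RUNNER-UP
  O (7.5%): difference = 2.4%
  E (12.7%): difference = 2.8%
  I (7.0%): difference = 2.9%
Step 3: Most likely is 'T' (9.1%, diff 0.8%); second most likely is 'A' (8.2%, diff 1.7%).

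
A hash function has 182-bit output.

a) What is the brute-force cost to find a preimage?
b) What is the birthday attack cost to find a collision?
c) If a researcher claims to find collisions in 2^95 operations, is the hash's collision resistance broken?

Step 1: Preimage resistance requires brute-force of 2^182 operations.
Step 2: Collision resistance (birthday bound) = 2^(182/2) = 2^91.
Step 3: The claimed attack costs 2^95 operations.
Step 4: Since 2^95 >= 2^91, the claimed attack is no faster than the generic birthday attack, so this does not break collision resistance.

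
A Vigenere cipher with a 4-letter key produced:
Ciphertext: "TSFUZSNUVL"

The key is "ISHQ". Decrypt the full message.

Step 1: Key 'ISHQ' has length 4. Extended key: ISHQISHQIS
Step 2: Decrypt each position:
  T(19) - I(8) = 11 = L
  S(18) - S(18) = 0 = A
  F(5) - H(7) = 24 = Y
  U(20) - Q(16) = 4 = E
  Z(25) - I(8) = 17 = R
  S(18) - S(18) = 0 = A
  N(13) - H(7) = 6 = G
  U(20) - Q(16) = 4 = E
  V(21) - I(8) = 13 = N
  L(11) - S(18) = 19 = T
Plaintext: LAYERAGENT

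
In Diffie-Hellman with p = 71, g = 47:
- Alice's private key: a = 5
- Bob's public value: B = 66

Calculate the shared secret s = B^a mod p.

Step 1: s = B^a mod p = 66^5 mod 71.
  66^1 mod 71 = 66
  66^2 mod 71 = (66 * 66) mod 71 = 25
  66^3 mod 71 = (25 * 66) mod 71 = 17
  66^4 mod 71 = (17 * 66) mod 71 = 57
  66^5 mod 71 = (57 * 66) mod 71 = 70
Result: shared secret = 70.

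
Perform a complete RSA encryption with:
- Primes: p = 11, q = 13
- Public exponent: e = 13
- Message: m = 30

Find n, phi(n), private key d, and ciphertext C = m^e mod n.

Step 1: n = 11 * 13 = 143.
Step 2: phi(n) = (11-1)(13-1) = 10 * 12 = 120.
Step 3: Find d = 13^(-1) mod 120 = 37.
  Verify: 13 * 37 = 481 = 1 (mod 120).
Step 4: C = 30^13 mod 143 = 17.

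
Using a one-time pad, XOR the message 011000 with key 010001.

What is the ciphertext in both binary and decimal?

Step 1: Write out the XOR operation bit by bit:
  Message: 011000
  Key:     010001
  XOR:     001001
Step 2: Convert to decimal: 001001 = 9.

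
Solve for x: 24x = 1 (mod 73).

Step 1: We need x such that 24 * x = 1 (mod 73).
Step 2: Using the extended Euclidean algorithm or trial:
  24 * 70 = 1680 = 23 * 73 + 1.
Step 3: Since 1680 mod 73 = 1, the inverse is x = 70.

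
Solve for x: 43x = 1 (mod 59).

Step 1: We need x such that 43 * x = 1 (mod 59).
Step 2: Using the extended Euclidean algorithm or trial:
  43 * 11 = 473 = 8 * 59 + 1.
Step 3: Since 473 mod 59 = 1, the inverse is x = 11.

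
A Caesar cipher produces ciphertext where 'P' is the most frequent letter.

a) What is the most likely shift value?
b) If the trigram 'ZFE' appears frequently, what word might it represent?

Step 1: In English, 'E' is the most frequent letter (12.7%).
Step 2: The most frequent ciphertext letter is 'P' (position 15).
Step 3: Shift = (15 - 4) mod 26 = 11.
Step 4: Decrypt 'ZFE' by shifting back 11:
  Z -> O
  F -> U
  E -> T
Step 5: 'ZFE' decrypts to 'OUT'.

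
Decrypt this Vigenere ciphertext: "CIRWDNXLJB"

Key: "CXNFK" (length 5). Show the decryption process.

Step 1: Key 'CXNFK' has length 5. Extended key: CXNFKCXNFK
Step 2: Decrypt each position:
  C(2) - C(2) = 0 = A
  I(8) - X(23) = 11 = L
  R(17) - N(13) = 4 = E
  W(22) - F(5) = 17 = R
  D(3) - K(10) = 19 = T
  N(13) - C(2) = 11 = L
  X(23) - X(23) = 0 = A
  L(11) - N(13) = 24 = Y
  J(9) - F(5) = 4 = E
  B(1) - K(10) = 17 = R
Plaintext: ALERTLAYER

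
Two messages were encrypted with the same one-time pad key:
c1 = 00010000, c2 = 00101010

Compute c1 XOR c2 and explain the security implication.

Step 1: c1 XOR c2 = (m1 XOR k) XOR (m2 XOR k).
Step 2: By XOR associativity/commutativity: = m1 XOR m2 XOR k XOR k = m1 XOR m2.
Step 3: 00010000 XOR 00101010 = 00111010 = 58.
Step 4: The key cancels out! An attacker learns m1 XOR m2 = 58, revealing the relationship between plaintexts.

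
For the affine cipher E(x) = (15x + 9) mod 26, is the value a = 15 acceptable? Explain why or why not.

Step 1: Compute gcd(15, 26).
Step 2: gcd(15, 26) = 1.
Since gcd = 1, 15 is coprime with 26, so it is a valid key.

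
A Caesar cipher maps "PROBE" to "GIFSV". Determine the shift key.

Step 1: Compare first letters: P (position 15) -> G (position 6).
Step 2: Shift = (6 - 15) mod 26 = 17.
The shift value is 17.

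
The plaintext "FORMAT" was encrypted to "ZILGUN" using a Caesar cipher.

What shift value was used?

Step 1: Compare first letters: F (position 5) -> Z (position 25).
Step 2: Shift = (25 - 5) mod 26 = 20.
The shift value is 20.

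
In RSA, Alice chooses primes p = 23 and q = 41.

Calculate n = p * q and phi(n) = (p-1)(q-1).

Step 1: n = p * q = 23 * 41 = 943.
Step 2: phi(n) = (p-1)(q-1) = 22 * 40 = 880.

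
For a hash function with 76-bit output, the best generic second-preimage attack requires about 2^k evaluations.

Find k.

Step 1: The hash has a 76-bit output.
Step 2: Second-preimage resistance means: given a specific input x, it should be infeasible to find a different y with h(y) = h(x).
With a 76-bit output, a generic search for a second preimage costs about 2^76 evaluations (each trial matches the fixed target with probability 2^-76).
Step 3: Security level = 76 bits.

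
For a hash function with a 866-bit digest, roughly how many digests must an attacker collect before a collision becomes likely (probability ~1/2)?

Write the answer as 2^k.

Step 1: The birthday paradox gives collision probability ~50% after sqrt(2^n) = 2^(n/2) hashes.
Step 2: For 866-bit output: 2^(866/2) = 2^433.
Step 3: Approximately 2^433 hash computations needed.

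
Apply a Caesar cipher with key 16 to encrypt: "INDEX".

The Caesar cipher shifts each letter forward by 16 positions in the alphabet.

Step 1: For each letter, shift forward by 16 positions (mod 26).
  I (position 8) -> position (8+16) mod 26 = 24 -> Y
  N (position 13) -> position (13+16) mod 26 = 3 -> D
  D (position 3) -> position (3+16) mod 26 = 19 -> T
  E (position 4) -> position (4+16) mod 26 = 20 -> U
  X (position 23) -> position (23+16) mod 26 = 13 -> N
Result: YDTUN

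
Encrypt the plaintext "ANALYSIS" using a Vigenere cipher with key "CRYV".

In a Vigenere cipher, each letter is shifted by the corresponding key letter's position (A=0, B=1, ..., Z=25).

Step 1: Repeat key to match plaintext length:
  Plaintext: ANALYSIS
  Key:       CRYVCRYV
Step 2: Encrypt each letter:
  A(0) + C(2) = (0+2) mod 26 = 2 = C
  N(13) + R(17) = (13+17) mod 26 = 4 = E
  A(0) + Y(24) = (0+24) mod 26 = 24 = Y
  L(11) + V(21) = (11+21) mod 26 = 6 = G
  Y(24) + C(2) = (24+2) mod 26 = 0 = A
  S(18) + R(17) = (18+17) mod 26 = 9 = J
  I(8) + Y(24) = (8+24) mod 26 = 6 = G
  S(18) + V(21) = (18+21) mod 26 = 13 = N
Ciphertext: CEYGAJGN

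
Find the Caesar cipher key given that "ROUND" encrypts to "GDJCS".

Step 1: Compare first letters: R (position 17) -> G (position 6).
Step 2: Shift = (6 - 17) mod 26 = 15.
The shift value is 15.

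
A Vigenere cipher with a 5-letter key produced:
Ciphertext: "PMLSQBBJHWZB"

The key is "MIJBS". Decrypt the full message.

Step 1: Key 'MIJBS' has length 5. Extended key: MIJBSMIJBSMI
Step 2: Decrypt each position:
  P(15) - M(12) = 3 = D
  M(12) - I(8) = 4 = E
  L(11) - J(9) = 2 = C
  S(18) - B(1) = 17 = R
  Q(16) - S(18) = 24 = Y
  B(1) - M(12) = 15 = P
  B(1) - I(8) = 19 = T
  J(9) - J(9) = 0 = A
  H(7) - B(1) = 6 = G
  W(22) - S(18) = 4 = E
  Z(25) - M(12) = 13 = N
  B(1) - I(8) = 19 = T
Plaintext: DECRYPTAGENT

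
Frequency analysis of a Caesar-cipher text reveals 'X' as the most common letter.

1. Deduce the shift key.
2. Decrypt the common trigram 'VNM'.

Step 1: In English, 'E' is the most frequent letter (12.7%).
Step 2: The most frequent ciphertext letter is 'X' (position 23).
Step 3: Shift = (23 - 4) mod 26 = 19.
Step 4: Decrypt 'VNM' by shifting back 19:
  V -> C
  N -> U
  M -> T
Step 5: 'VNM' decrypts to 'CUT'.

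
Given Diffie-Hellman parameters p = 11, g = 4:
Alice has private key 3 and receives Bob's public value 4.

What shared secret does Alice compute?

Step 1: s = B^a mod p = 4^3 mod 11.
  4^1 mod 11 = 4
  4^2 mod 11 = (4 * 4) mod 11 = 5
  4^3 mod 11 = (5 * 4) mod 11 = 9
Result: shared secret = 9.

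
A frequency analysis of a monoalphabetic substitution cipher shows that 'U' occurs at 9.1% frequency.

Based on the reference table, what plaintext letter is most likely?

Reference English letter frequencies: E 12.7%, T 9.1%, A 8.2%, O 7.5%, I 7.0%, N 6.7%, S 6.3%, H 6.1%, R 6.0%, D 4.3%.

Step 1: The observed frequency is 9.1%.
Step 2: Compare with English frequencies:
  E: 12.7% (difference: 3.6%)
  T: 9.1% (difference: 0.0%) <-- closest
  A: 8.2% (difference: 0.9%)
  O: 7.5% (difference: 1.6%)
  I: 7.0% (difference: 2.1%)
  N: 6.7% (difference: 2.4%)
  S: 6.3% (difference: 2.8%)
  H: 6.1% (difference: 3.0%)
  R: 6.0% (difference: 3.1%)
  D: 4.3% (difference: 4.8%)
Step 3: 'U' most likely represents 'T' (frequency 9.1%).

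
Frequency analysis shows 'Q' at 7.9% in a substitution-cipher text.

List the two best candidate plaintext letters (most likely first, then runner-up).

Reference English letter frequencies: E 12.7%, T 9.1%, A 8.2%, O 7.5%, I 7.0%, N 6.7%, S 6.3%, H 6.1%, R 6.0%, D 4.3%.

Step 1: Observed frequency of 'Q' is 7.9%.
Step 2: Compute distances to each reference frequency and sort:
  A (8.2%): difference = 0.3% <-- BEST
  O (7.5%): difference = 0.4% <-- RUNNER-UP
  I (7.0%): difference = 0.9%
  T (9.1%): difference = 1.2%
  N (6.7%): difference = 1.2%
Step 3: Most likely is 'A' (8.2%, diff 0.3%); second most likely is 'O' (7.5%, diff 0.4%).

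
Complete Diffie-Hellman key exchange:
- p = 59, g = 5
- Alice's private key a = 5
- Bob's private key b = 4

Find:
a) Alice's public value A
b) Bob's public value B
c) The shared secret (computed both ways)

Step 1: A = g^a mod p = 5^5 mod 59 = 57.
Step 2: B = g^b mod p = 5^4 mod 59 = 35.
Step 3: Alice computes s = B^a mod p = 35^5 mod 59 = 16.
Step 4: Bob computes s = A^b mod p = 57^4 mod 59 = 16.
Both sides agree: shared secret = 16.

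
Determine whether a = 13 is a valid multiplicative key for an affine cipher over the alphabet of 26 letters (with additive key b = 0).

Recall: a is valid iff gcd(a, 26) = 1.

Step 1: Compute gcd(13, 26).
Step 2: gcd(13, 26) = 13.
Since gcd = 13 != 1, 13 shares a common factor with 26, so it cannot be used.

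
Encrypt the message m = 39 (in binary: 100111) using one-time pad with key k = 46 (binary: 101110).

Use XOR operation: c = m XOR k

Step 1: Write out the XOR operation bit by bit:
  Message: 100111
  Key:     101110
  XOR:     001001
Step 2: Convert to decimal: 001001 = 9.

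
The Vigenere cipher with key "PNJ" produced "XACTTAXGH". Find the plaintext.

Step 1: Extend key: PNJPNJPNJ
Step 2: Decrypt each letter (c - k) mod 26:
  X(23) - P(15) = (23-15) mod 26 = 8 = I
  A(0) - N(13) = (0-13) mod 26 = 13 = N
  C(2) - J(9) = (2-9) mod 26 = 19 = T
  T(19) - P(15) = (19-15) mod 26 = 4 = E
  T(19) - N(13) = (19-13) mod 26 = 6 = G
  A(0) - J(9) = (0-9) mod 26 = 17 = R
  X(23) - P(15) = (23-15) mod 26 = 8 = I
  G(6) - N(13) = (6-13) mod 26 = 19 = T
  H(7) - J(9) = (7-9) mod 26 = 24 = Y
Plaintext: INTEGRITY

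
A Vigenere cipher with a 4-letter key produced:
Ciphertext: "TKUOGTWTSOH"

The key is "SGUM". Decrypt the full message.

Step 1: Key 'SGUM' has length 4. Extended key: SGUMSGUMSGU
Step 2: Decrypt each position:
  T(19) - S(18) = 1 = B
  K(10) - G(6) = 4 = E
  U(20) - U(20) = 0 = A
  O(14) - M(12) = 2 = C
  G(6) - S(18) = 14 = O
  T(19) - G(6) = 13 = N
  W(22) - U(20) = 2 = C
  T(19) - M(12) = 7 = H
  S(18) - S(18) = 0 = A
  O(14) - G(6) = 8 = I
  H(7) - U(20) = 13 = N
Plaintext: BEACONCHAIN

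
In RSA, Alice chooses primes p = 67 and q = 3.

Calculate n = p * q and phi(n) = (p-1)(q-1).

Step 1: n = p * q = 67 * 3 = 201.
Step 2: phi(n) = (p-1)(q-1) = 66 * 2 = 132.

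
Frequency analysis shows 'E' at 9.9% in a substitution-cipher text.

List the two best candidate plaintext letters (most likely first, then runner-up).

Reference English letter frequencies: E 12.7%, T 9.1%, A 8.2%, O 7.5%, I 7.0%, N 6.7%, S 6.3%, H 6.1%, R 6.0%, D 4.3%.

Step 1: Observed frequency of 'E' is 9.9%.
Step 2: Compute distances to each reference frequency and sort:
  T (9.1%): difference = 0.8% <-- BEST
  A (8.2%): difference = 1.7% <-- RUNNER-UP
  O (7.5%): difference = 2.4%
  E (12.7%): difference = 2.8%
  I (7.0%): difference = 2.9%
Step 3: Most likely is 'T' (9.1%, diff 0.8%); second most likely is 'A' (8.2%, diff 1.7%).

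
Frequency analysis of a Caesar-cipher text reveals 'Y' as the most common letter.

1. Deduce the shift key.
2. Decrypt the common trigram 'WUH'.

Step 1: In English, 'E' is the most frequent letter (12.7%).
Step 2: The most frequent ciphertext letter is 'Y' (position 24).
Step 3: Shift = (24 - 4) mod 26 = 20.
Step 4: Decrypt 'WUH' by shifting back 20:
  W -> C
  U -> A
  H -> N
Step 5: 'WUH' decrypts to 'CAN'.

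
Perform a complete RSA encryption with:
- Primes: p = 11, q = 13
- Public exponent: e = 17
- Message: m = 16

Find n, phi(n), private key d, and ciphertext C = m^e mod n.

Step 1: n = 11 * 13 = 143.
Step 2: phi(n) = (11-1)(13-1) = 10 * 12 = 120.
Step 3: Find d = 17^(-1) mod 120 = 113.
  Verify: 17 * 113 = 1921 = 1 (mod 120).
Step 4: C = 16^17 mod 143 = 113.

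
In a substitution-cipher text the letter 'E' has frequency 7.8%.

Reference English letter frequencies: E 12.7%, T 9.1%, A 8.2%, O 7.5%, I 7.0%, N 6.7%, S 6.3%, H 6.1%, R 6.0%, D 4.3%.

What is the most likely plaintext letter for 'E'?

Step 1: The observed frequency is 7.8%.
Step 2: Compare with English frequencies:
  E: 12.7% (difference: 4.9%)
  T: 9.1% (difference: 1.3%)
  A: 8.2% (difference: 0.4%)
  O: 7.5% (difference: 0.3%) <-- closest
  I: 7.0% (difference: 0.8%)
  N: 6.7% (difference: 1.1%)
  S: 6.3% (difference: 1.5%)
  H: 6.1% (difference: 1.7%)
  R: 6.0% (difference: 1.8%)
  D: 4.3% (difference: 3.5%)
Step 3: 'E' most likely represents 'O' (frequency 7.5%).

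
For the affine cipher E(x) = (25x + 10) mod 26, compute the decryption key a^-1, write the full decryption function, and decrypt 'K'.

Step 1: Find a^-1, the modular inverse of 25 mod 26.
Step 2: We need 25 * a^-1 = 1 (mod 26).
Step 3: 25 * 25 = 625 = 24 * 26 + 1, so a^-1 = 25.
Step 4: D(y) = 25(y - 10) mod 26.
Step 5: Apply to 'K' (y = 10): D(10) = 25 * (10 - 10) mod 26 = 25 * 0 mod 26 = 0 -> 'A'.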